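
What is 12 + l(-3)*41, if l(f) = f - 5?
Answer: -316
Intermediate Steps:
l(f) = -5 + f
12 + l(-3)*41 = 12 + (-5 - 3)*41 = 12 - 8*41 = 12 - 328 = -316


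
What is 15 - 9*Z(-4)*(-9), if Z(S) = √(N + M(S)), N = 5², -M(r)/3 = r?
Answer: 15 + 81*√37 ≈ 507.70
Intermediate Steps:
M(r) = -3*r
N = 25
Z(S) = √(25 - 3*S)
15 - 9*Z(-4)*(-9) = 15 - 9*√(25 - 3*(-4))*(-9) = 15 - 9*√(25 + 12)*(-9) = 15 - 9*√37*(-9) = 15 - (-81)*√37 = 15 + 81*√37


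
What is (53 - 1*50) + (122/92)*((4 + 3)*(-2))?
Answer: -358/23 ≈ -15.565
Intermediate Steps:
(53 - 1*50) + (122/92)*((4 + 3)*(-2)) = (53 - 50) + (122*(1/92))*(7*(-2)) = 3 + (61/46)*(-14) = 3 - 427/23 = -358/23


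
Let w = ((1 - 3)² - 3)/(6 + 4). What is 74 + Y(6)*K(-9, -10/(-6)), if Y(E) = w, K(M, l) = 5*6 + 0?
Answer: 77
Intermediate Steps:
K(M, l) = 30 (K(M, l) = 30 + 0 = 30)
w = ⅒ (w = ((-2)² - 3)/10 = (4 - 3)*(⅒) = 1*(⅒) = ⅒ ≈ 0.10000)
Y(E) = ⅒
74 + Y(6)*K(-9, -10/(-6)) = 74 + (⅒)*30 = 74 + 3 = 77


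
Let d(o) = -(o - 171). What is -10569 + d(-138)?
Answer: -10260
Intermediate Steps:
d(o) = 171 - o (d(o) = -(-171 + o) = 171 - o)
-10569 + d(-138) = -10569 + (171 - 1*(-138)) = -10569 + (171 + 138) = -10569 + 309 = -10260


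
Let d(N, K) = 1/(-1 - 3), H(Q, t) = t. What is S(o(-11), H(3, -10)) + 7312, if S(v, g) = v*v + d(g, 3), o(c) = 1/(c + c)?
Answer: 884722/121 ≈ 7311.8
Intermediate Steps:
o(c) = 1/(2*c)
d(N, K) = -¼ (d(N, K) = 1/(-4) = -¼)
S(v, g) = -¼ + v² (S(v, g) = v*v - ¼ = v² - ¼ = -¼ + v²)
S(o(-11), H(3, -10)) + 7312 = (-¼ + ((½)/(-11))²) + 7312 = (-¼ + ((½)*(-1/11))²) + 7312 = (-¼ + (-1/22)²) + 7312 = (-¼ + 1/484) + 7312 = -30/121 + 7312 = 884722/121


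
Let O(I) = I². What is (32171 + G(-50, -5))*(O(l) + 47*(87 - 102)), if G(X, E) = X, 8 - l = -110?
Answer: 424607499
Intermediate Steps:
l = 118 (l = 8 - 1*(-110) = 8 + 110 = 118)
(32171 + G(-50, -5))*(O(l) + 47*(87 - 102)) = (32171 - 50)*(118² + 47*(87 - 102)) = 32121*(13924 + 47*(-15)) = 32121*(13924 - 705) = 32121*13219 = 424607499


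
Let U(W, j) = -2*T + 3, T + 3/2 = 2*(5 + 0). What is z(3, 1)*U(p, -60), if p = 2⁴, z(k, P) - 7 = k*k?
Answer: -224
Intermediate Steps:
z(k, P) = 7 + k² (z(k, P) = 7 + k*k = 7 + k²)
p = 16
T = 17/2 (T = -3/2 + 2*(5 + 0) = -3/2 + 2*5 = -3/2 + 10 = 17/2 ≈ 8.5000)
U(W, j) = -14 (U(W, j) = -2*17/2 + 3 = -17 + 3 = -14)
z(3, 1)*U(p, -60) = (7 + 3²)*(-14) = (7 + 9)*(-14) = 16*(-14) = -224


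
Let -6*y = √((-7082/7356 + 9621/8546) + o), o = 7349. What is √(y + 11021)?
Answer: √(2722138624608149556 - 5238698*√453802753044850602)/15716094 ≈ 104.91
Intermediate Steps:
y = -√453802753044850602/47148282 (y = -√((-7082/7356 + 9621/8546) + 7349)/6 = -√((-7082*1/7356 + 9621*(1/8546)) + 7349)/6 = -√((-3541/3678 + 9621/8546) + 7349)/6 = -√(1281163/7858047 + 7349)/6 = -√453802753044850602/47148282 ≈ -14.288)
√(y + 11021) = √(-√453802753044850602/47148282 + 11021) = √(11021 - √453802753044850602/47148282)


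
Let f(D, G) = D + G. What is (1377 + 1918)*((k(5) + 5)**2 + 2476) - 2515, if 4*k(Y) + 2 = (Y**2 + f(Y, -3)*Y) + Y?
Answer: 35394715/4 ≈ 8.8487e+6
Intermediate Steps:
k(Y) = -1/2 + Y/4 + Y**2/4 + Y*(-3 + Y)/4 (k(Y) = -1/2 + ((Y**2 + (Y - 3)*Y) + Y)/4 = -1/2 + ((Y**2 + (-3 + Y)*Y) + Y)/4 = -1/2 + ((Y**2 + Y*(-3 + Y)) + Y)/4 = -1/2 + (Y + Y**2 + Y*(-3 + Y))/4 = -1/2 + (Y/4 + Y**2/4 + Y*(-3 + Y)/4) = -1/2 + Y/4 + Y**2/4 + Y*(-3 + Y)/4)
(1377 + 1918)*((k(5) + 5)**2 + 2476) - 2515 = (1377 + 1918)*(((-1/2 + (1/2)*5**2 - 1/2*5) + 5)**2 + 2476) - 2515 = 3295*(((-1/2 + (1/2)*25 - 5/2) + 5)**2 + 2476) - 2515 = 3295*(((-1/2 + 25/2 - 5/2) + 5)**2 + 2476) - 2515 = 3295*((19/2 + 5)**2 + 2476) - 2515 = 3295*((29/2)**2 + 2476) - 2515 = 3295*(841/4 + 2476) - 2515 = 3295*(10745/4) - 2515 = 35404775/4 - 2515 = 35394715/4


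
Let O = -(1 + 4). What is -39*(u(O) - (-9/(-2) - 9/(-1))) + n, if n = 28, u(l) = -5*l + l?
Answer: -451/2 ≈ -225.50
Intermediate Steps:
O = -5 (O = -1*5 = -5)
u(l) = -4*l
-39*(u(O) - (-9/(-2) - 9/(-1))) + n = -39*(-4*(-5) - (-9/(-2) - 9/(-1))) + 28 = -39*(20 - (-9*(-½) - 9*(-1))) + 28 = -39*(20 - (9/2 + 9)) + 28 = -39*(20 - 1*27/2) + 28 = -39*(20 - 27/2) + 28 = -39*13/2 + 28 = -507/2 + 28 = -451/2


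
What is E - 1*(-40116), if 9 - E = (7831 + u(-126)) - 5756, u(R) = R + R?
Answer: 38302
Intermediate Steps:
u(R) = 2*R
E = -1814 (E = 9 - ((7831 + 2*(-126)) - 5756) = 9 - ((7831 - 252) - 5756) = 9 - (7579 - 5756) = 9 - 1*1823 = 9 - 1823 = -1814)
E - 1*(-40116) = -1814 - 1*(-40116) = -1814 + 40116 = 38302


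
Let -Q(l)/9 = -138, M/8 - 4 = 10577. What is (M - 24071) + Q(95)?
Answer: 61819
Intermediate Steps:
M = 84648 (M = 32 + 8*10577 = 32 + 84616 = 84648)
Q(l) = 1242 (Q(l) = -9*(-138) = 1242)
(M - 24071) + Q(95) = (84648 - 24071) + 1242 = 60577 + 1242 = 61819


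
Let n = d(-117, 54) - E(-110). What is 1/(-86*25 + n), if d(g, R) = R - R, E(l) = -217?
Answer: -1/1933 ≈ -0.00051733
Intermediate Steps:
d(g, R) = 0
n = 217 (n = 0 - 1*(-217) = 0 + 217 = 217)
1/(-86*25 + n) = 1/(-86*25 + 217) = 1/(-2150 + 217) = 1/(-1933) = -1/1933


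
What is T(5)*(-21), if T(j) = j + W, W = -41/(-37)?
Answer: -4746/37 ≈ -128.27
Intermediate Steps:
W = 41/37 (W = -41*(-1/37) = 41/37 ≈ 1.1081)
T(j) = 41/37 + j (T(j) = j + 41/37 = 41/37 + j)
T(5)*(-21) = (41/37 + 5)*(-21) = (226/37)*(-21) = -4746/37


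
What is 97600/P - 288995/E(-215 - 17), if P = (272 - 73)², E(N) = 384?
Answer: -11407012595/15206784 ≈ -750.13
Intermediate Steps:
P = 39601 (P = 199² = 39601)
97600/P - 288995/E(-215 - 17) = 97600/39601 - 288995/384 = -11407012595/15206784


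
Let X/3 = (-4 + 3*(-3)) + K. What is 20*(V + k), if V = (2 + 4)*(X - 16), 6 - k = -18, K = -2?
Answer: -6840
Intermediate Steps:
X = -45 (X = 3*((-4 + 3*(-3)) - 2) = 3*((-4 - 9) - 2) = 3*(-13 - 2) = 3*(-15) = -45)
k = 24 (k = 6 - 1*(-18) = 6 + 18 = 24)
V = -366 (V = (2 + 4)*(-45 - 16) = 6*(-61) = -366)
20*(V + k) = 20*(-366 + 24) = 20*(-342) = -6840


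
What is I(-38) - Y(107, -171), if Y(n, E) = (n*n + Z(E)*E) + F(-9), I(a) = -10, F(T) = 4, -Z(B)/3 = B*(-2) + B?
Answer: -99186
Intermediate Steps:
Z(B) = 3*B (Z(B) = -3*(B*(-2) + B) = -3*(-2*B + B) = -(-3)*B = 3*B)
Y(n, E) = 4 + n² + 3*E² (Y(n, E) = (n*n + (3*E)*E) + 4 = (n² + 3*E²) + 4 = 4 + n² + 3*E²)
I(-38) - Y(107, -171) = -10 - (4 + 107² + 3*(-171)²) = -10 - (4 + 11449 + 3*29241) = -10 - (4 + 11449 + 87723) = -10 - 1*99176 = -10 - 99176 = -99186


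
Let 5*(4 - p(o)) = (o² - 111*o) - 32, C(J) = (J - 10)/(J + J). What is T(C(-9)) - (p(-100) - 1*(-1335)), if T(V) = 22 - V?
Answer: 260599/90 ≈ 2895.5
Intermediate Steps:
C(J) = (-10 + J)/(2*J) (C(J) = (-10 + J)/((2*J)) = (-10 + J)*(1/(2*J)) = (-10 + J)/(2*J))
p(o) = 52/5 - o²/5 + 111*o/5 (p(o) = 4 - ((o² - 111*o) - 32)/5 = 4 - (-32 + o² - 111*o)/5 = 4 + (32/5 - o²/5 + 111*o/5) = 52/5 - o²/5 + 111*o/5)
T(C(-9)) - (p(-100) - 1*(-1335)) = (22 - (-10 - 9)/(2*(-9))) - ((52/5 - ⅕*(-100)² + (111/5)*(-100)) - 1*(-1335)) = (22 - (-1)*(-19)/(2*9)) - ((52/5 - ⅕*10000 - 2220) + 1335) = (22 - 1*19/18) - ((52/5 - 2000 - 2220) + 1335) = (22 - 19/18) - (-21048/5 + 1335) = 377/18 - 1*(-14373/5) = 377/18 + 14373/5 = 260599/90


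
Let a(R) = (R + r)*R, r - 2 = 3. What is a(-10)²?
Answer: 2500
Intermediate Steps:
r = 5 (r = 2 + 3 = 5)
a(R) = R*(5 + R) (a(R) = (R + 5)*R = (5 + R)*R = R*(5 + R))
a(-10)² = (-10*(5 - 10))² = (-10*(-5))² = 50² = 2500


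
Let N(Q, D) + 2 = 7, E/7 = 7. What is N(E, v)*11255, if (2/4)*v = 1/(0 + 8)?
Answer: 56275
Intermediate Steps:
E = 49 (E = 7*7 = 49)
v = ¼ (v = 2/(0 + 8) = 2/8 = 2*(⅛) = ¼ ≈ 0.25000)
N(Q, D) = 5 (N(Q, D) = -2 + 7 = 5)
N(E, v)*11255 = 5*11255 = 56275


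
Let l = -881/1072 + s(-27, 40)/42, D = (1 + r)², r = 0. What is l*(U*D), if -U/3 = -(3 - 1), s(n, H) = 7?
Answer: -2107/536 ≈ -3.9310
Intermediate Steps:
D = 1 (D = (1 + 0)² = 1² = 1)
U = 6 (U = -(-3)*(3 - 1) = -(-3)*2 = -3*(-2) = 6)
l = -2107/3216 (l = -881/1072 + 7/42 = -881*1/1072 + 7*(1/42) = -881/1072 + ⅙ = -2107/3216 ≈ -0.65516)
l*(U*D) = -2107/536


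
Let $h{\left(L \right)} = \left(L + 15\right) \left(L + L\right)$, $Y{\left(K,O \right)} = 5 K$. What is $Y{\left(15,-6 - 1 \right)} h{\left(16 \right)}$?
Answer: $74400$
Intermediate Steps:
$h{\left(L \right)} = 2 L \left(15 + L\right)$ ($h{\left(L \right)} = \left(15 + L\right) 2 L = 2 L \left(15 + L\right)$)
$Y{\left(15,-6 - 1 \right)} h{\left(16 \right)} = 5 \cdot 15 \cdot 2 \cdot 16 \left(15 + 16\right) = 75 \cdot 2 \cdot 16 \cdot 31 = 75 \cdot 992 = 74400$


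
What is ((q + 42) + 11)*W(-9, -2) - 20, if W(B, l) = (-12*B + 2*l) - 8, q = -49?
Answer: 364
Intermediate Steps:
W(B, l) = -8 - 12*B + 2*l
((q + 42) + 11)*W(-9, -2) - 20 = ((-49 + 42) + 11)*(-8 - 12*(-9) + 2*(-2)) - 20 = (-7 + 11)*(-8 + 108 - 4) - 20 = 4*96 - 20 = 384 - 20 = 364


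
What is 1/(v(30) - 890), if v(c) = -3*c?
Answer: -1/980 ≈ -0.0010204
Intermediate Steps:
1/(v(30) - 890) = 1/(-3*30 - 890) = 1/(-90 - 890) = 1/(-980) = -1/980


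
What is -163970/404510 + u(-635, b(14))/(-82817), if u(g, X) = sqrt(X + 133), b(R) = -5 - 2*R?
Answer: -71492361/176317393 ≈ -0.40548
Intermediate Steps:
u(g, X) = sqrt(133 + X)
-163970/404510 + u(-635, b(14))/(-82817) = -163970/404510 + sqrt(133 + (-5 - 2*14))/(-82817) = -163970*1/404510 + sqrt(133 + (-5 - 28))*(-1/82817) = -863/2129 + sqrt(133 - 33)*(-1/82817) = -863/2129 + sqrt(100)*(-1/82817) = -863/2129 + 10*(-1/82817) = -863/2129 - 10/82817 = -71492361/176317393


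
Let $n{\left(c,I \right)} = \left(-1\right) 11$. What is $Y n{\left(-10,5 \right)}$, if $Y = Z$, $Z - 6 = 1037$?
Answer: $-11473$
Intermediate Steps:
$Z = 1043$ ($Z = 6 + 1037 = 1043$)
$Y = 1043$
$n{\left(c,I \right)} = -11$
$Y n{\left(-10,5 \right)} = 1043 \left(-11\right) = -11473$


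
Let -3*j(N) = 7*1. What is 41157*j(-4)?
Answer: -96033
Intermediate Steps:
j(N) = -7/3
41157*j(-4) = 41157*(-7/3) = -96033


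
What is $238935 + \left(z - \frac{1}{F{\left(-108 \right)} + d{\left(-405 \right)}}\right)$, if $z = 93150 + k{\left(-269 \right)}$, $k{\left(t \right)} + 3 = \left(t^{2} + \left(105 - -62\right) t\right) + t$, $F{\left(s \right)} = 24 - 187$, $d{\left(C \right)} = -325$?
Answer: $\frac{175314489}{488} \approx 3.5925 \cdot 10^{5}$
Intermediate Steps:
$F{\left(s \right)} = -163$
$k{\left(t \right)} = -3 + t^{2} + 168 t$ ($k{\left(t \right)} = -3 + \left(\left(t^{2} + \left(105 - -62\right) t\right) + t\right) = -3 + \left(\left(t^{2} + \left(105 + 62\right) t\right) + t\right) = -3 + \left(\left(t^{2} + 167 t\right) + t\right) = -3 + \left(t^{2} + 168 t\right) = -3 + t^{2} + 168 t$)
$z = 120316$ ($z = 93150 + \left(-3 + \left(-269\right)^{2} + 168 \left(-269\right)\right) = 93150 - -27166 = 93150 + 27166 = 120316$)
$238935 + \left(z - \frac{1}{F{\left(-108 \right)} + d{\left(-405 \right)}}\right) = 238935 + \left(120316 - \frac{1}{-163 - 325}\right) = 238935 + \left(120316 - \frac{1}{-488}\right) = 238935 + \left(120316 - - \frac{1}{488}\right) = 238935 + \left(120316 + \frac{1}{488}\right) = 238935 + \frac{58714209}{488} = \frac{175314489}{488}$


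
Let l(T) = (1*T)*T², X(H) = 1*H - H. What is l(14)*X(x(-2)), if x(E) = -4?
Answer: 0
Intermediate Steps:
X(H) = 0 (X(H) = H - H = 0)
l(T) = T³ (l(T) = T*T² = T³)
l(14)*X(x(-2)) = 14³*0 = 2744*0 = 0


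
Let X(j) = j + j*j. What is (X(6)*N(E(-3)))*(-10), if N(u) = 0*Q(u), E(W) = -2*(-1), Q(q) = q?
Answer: 0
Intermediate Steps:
X(j) = j + j**2
E(W) = 2
N(u) = 0 (N(u) = 0*u = 0)
(X(6)*N(E(-3)))*(-10) = ((6*(1 + 6))*0)*(-10) = ((6*7)*0)*(-10) = (42*0)*(-10) = 0*(-10) = 0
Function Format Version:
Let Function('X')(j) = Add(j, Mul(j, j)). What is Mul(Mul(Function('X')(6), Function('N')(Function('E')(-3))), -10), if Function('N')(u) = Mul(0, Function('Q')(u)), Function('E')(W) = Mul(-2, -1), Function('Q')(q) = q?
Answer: 0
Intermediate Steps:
Function('X')(j) = Add(j, Pow(j, 2))
Function('E')(W) = 2
Function('N')(u) = 0 (Function('N')(u) = Mul(0, u) = 0)
Mul(Mul(Function('X')(6), Function('N')(Function('E')(-3))), -10) = Mul(Mul(Mul(6, Add(1, 6)), 0), -10) = Mul(Mul(Mul(6, 7), 0), -10) = Mul(Mul(42, 0), -10) = Mul(0, -10) = 0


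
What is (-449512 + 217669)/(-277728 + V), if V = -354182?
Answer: 231843/631910 ≈ 0.36689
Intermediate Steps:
(-449512 + 217669)/(-277728 + V) = (-449512 + 217669)/(-277728 - 354182) = -231843/(-631910) = -231843*(-1/631910) = 231843/631910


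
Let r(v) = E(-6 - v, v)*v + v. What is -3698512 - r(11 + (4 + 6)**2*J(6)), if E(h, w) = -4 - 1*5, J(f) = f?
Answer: -3693624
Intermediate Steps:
E(h, w) = -9 (E(h, w) = -4 - 5 = -9)
r(v) = -8*v (r(v) = -9*v + v = -8*v)
-3698512 - r(11 + (4 + 6)**2*J(6)) = -3698512 - (-8)*(11 + (4 + 6)**2*6) = -3698512 - (-8)*(11 + 10**2*6) = -3698512 - (-8)*(11 + 100*6) = -3698512 - (-8)*(11 + 600) = -3698512 - (-8)*611 = -3698512 - 1*(-4888) = -3698512 + 4888 = -3693624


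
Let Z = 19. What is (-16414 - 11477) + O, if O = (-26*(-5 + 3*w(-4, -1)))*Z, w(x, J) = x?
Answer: -19493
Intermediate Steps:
O = 8398 (O = -26*(-5 + 3*(-4))*19 = -26*(-5 - 12)*19 = -26*(-17)*19 = 442*19 = 8398)
(-16414 - 11477) + O = (-16414 - 11477) + 8398 = -27891 + 8398 = -19493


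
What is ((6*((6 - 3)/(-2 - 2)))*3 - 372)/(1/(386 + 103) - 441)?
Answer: 377019/431296 ≈ 0.87415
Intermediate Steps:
((6*((6 - 3)/(-2 - 2)))*3 - 372)/(1/(386 + 103) - 441) = ((6*(3/(-4)))*3 - 372)/(1/489 - 441) = ((6*(3*(-¼)))*3 - 372)/(1/489 - 441) = ((6*(-¾))*3 - 372)/(-215648/489) = (-9/2*3 - 372)*(-489/215648) = (-27/2 - 372)*(-489/215648) = -771/2*(-489/215648) = 377019/431296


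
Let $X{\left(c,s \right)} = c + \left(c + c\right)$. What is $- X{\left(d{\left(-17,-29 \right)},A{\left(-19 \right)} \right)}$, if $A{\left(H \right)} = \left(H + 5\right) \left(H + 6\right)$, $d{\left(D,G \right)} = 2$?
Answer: $-6$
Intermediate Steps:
$A{\left(H \right)} = \left(5 + H\right) \left(6 + H\right)$
$X{\left(c,s \right)} = 3 c$ ($X{\left(c,s \right)} = c + 2 c = 3 c$)
$- X{\left(d{\left(-17,-29 \right)},A{\left(-19 \right)} \right)} = - 3 \cdot 2 = \left(-1\right) 6 = -6$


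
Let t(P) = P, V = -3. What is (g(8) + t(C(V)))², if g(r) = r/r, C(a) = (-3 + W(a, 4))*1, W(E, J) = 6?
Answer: 16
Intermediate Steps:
C(a) = 3 (C(a) = (-3 + 6)*1 = 3*1 = 3)
g(r) = 1
(g(8) + t(C(V)))² = (1 + 3)² = 4² = 16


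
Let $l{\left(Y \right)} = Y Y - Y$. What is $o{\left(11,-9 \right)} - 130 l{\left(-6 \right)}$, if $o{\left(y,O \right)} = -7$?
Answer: $-5467$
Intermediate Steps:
$l{\left(Y \right)} = Y^{2} - Y$
$o{\left(11,-9 \right)} - 130 l{\left(-6 \right)} = -7 - 130 \left(- 6 \left(-1 - 6\right)\right) = -7 - 130 \left(\left(-6\right) \left(-7\right)\right) = -7 - 5460 = -5467$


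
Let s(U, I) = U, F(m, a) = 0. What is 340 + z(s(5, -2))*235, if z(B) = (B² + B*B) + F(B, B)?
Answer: 12090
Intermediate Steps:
z(B) = 2*B² (z(B) = (B² + B*B) + 0 = (B² + B²) + 0 = 2*B² + 0 = 2*B²)
340 + z(s(5, -2))*235 = 340 + (2*5²)*235 = 340 + (2*25)*235 = 340 + 50*235 = 340 + 11750 = 12090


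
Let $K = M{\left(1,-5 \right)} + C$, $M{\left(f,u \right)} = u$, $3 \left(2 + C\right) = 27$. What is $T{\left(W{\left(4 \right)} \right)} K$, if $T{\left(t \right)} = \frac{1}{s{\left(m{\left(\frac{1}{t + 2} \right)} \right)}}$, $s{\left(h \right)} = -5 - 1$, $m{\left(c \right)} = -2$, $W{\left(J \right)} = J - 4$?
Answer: $- \frac{1}{3} \approx -0.33333$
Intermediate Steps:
$C = 7$ ($C = -2 + \frac{1}{3} \cdot 27 = -2 + 9 = 7$)
$W{\left(J \right)} = -4 + J$
$s{\left(h \right)} = -6$
$T{\left(t \right)} = - \frac{1}{6}$ ($T{\left(t \right)} = \frac{1}{-6} = - \frac{1}{6}$)
$K = 2$ ($K = -5 + 7 = 2$)
$T{\left(W{\left(4 \right)} \right)} K = \left(- \frac{1}{6}\right) 2 = - \frac{1}{3}$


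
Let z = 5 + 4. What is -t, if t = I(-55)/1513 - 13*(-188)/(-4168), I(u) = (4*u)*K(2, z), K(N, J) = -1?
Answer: 695203/1576546 ≈ 0.44097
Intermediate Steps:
z = 9
I(u) = -4*u (I(u) = (4*u)*(-1) = -4*u)
t = -695203/1576546 (t = -4*(-55)/1513 - 13*(-188)/(-4168) = 220*(1/1513) + 2444*(-1/4168) = 220/1513 - 611/1042 = -695203/1576546 ≈ -0.44097)
-t = -1*(-695203/1576546) = 695203/1576546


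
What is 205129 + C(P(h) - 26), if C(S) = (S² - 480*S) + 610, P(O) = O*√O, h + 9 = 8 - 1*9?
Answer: 217895 + 5320*I*√10 ≈ 2.179e+5 + 16823.0*I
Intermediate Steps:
h = -10 (h = -9 + (8 - 1*9) = -9 + (8 - 9) = -9 - 1 = -10)
P(O) = O^(3/2)
C(S) = 610 + S² - 480*S
205129 + C(P(h) - 26) = 205129 + (610 + ((-10)^(3/2) - 26)² - 480*((-10)^(3/2) - 26)) = 205129 + (610 + (-10*I*√10 - 26)² - 480*(-10*I*√10 - 26)) = 205129 + (610 + (-26 - 10*I*√10)² - 480*(-26 - 10*I*√10)) = 205129 + (610 + (-26 - 10*I*√10)² + (12480 + 4800*I*√10)) = 205129 + (13090 + (-26 - 10*I*√10)² + 4800*I*√10) = 218219 + (-26 - 10*I*√10)² + 4800*I*√10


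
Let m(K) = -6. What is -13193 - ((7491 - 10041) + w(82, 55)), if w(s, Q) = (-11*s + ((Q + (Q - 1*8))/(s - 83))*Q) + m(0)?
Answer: -4125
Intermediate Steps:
w(s, Q) = -6 - 11*s + Q*(-8 + 2*Q)/(-83 + s) (w(s, Q) = (-11*s + ((Q + (Q - 1*8))/(s - 83))*Q) - 6 = (-11*s + ((Q + (Q - 8))/(-83 + s))*Q) - 6 = (-11*s + ((Q + (-8 + Q))/(-83 + s))*Q) - 6 = (-11*s + ((-8 + 2*Q)/(-83 + s))*Q) - 6 = (-11*s + Q*(-8 + 2*Q)/(-83 + s)) - 6 = -6 - 11*s + Q*(-8 + 2*Q)/(-83 + s))
-13193 - ((7491 - 10041) + w(82, 55)) = -13193 - ((7491 - 10041) + (498 - 11*82² - 8*55 + 2*55² + 907*82)/(-83 + 82)) = -13193 - (-2550 + (498 - 11*6724 - 440 + 2*3025 + 74374)/(-1)) = -13193 - (-2550 - (498 - 73964 - 440 + 6050 + 74374)) = -13193 - (-2550 - 1*6518) = -13193 - (-2550 - 6518) = -13193 - 1*(-9068) = -13193 + 9068 = -4125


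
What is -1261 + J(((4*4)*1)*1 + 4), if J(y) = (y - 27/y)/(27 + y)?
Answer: -1184967/940 ≈ -1260.6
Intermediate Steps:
J(y) = (y - 27/y)/(27 + y)
-1261 + J(((4*4)*1)*1 + 4) = -1261 + (-27 + (((4*4)*1)*1 + 4)²)/((((4*4)*1)*1 + 4)*(27 + (((4*4)*1)*1 + 4))) = -1261 + (-27 + ((16*1)*1 + 4)²)/(((16*1)*1 + 4)*(27 + ((16*1)*1 + 4))) = -1261 + (-27 + (16*1 + 4)²)/((16*1 + 4)*(27 + (16*1 + 4))) = -1261 + (-27 + (16 + 4)²)/((16 + 4)*(27 + (16 + 4))) = -1261 + (-27 + 20²)/(20*(27 + 20)) = -1261 + (1/20)*(-27 + 400)/47 = -1261 + (1/20)*(1/47)*373 = -1261 + 373/940 = -1184967/940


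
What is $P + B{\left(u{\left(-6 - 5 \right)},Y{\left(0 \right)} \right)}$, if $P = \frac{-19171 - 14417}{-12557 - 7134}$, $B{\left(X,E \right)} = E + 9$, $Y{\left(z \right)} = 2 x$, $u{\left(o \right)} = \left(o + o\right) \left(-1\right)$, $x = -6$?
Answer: $- \frac{25485}{19691} \approx -1.2942$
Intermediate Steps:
$u{\left(o \right)} = - 2 o$ ($u{\left(o \right)} = 2 o \left(-1\right) = - 2 o$)
$Y{\left(z \right)} = -12$ ($Y{\left(z \right)} = 2 \left(-6\right) = -12$)
$B{\left(X,E \right)} = 9 + E$
$P = \frac{33588}{19691}$ ($P = - \frac{33588}{-19691} = \left(-33588\right) \left(- \frac{1}{19691}\right) = \frac{33588}{19691} \approx 1.7058$)
$P + B{\left(u{\left(-6 - 5 \right)},Y{\left(0 \right)} \right)} = \frac{33588}{19691} + \left(9 - 12\right) = \frac{33588}{19691} - 3 = - \frac{25485}{19691}$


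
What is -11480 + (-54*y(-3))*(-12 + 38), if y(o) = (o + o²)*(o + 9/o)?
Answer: 39064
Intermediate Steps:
-11480 + (-54*y(-3))*(-12 + 38) = -11480 + (-54*(9 + (-3)² + (-3)³ + 9*(-3)))*(-12 + 38) = -11480 - 54*(9 + 9 - 27 - 27)*26 = -11480 - 54*(-36)*26 = -11480 + 1944*26 = -11480 + 50544 = 39064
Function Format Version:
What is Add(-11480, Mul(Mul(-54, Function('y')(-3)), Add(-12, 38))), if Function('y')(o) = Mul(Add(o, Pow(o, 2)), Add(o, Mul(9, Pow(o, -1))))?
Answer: 39064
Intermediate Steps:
Add(-11480, Mul(Mul(-54, Function('y')(-3)), Add(-12, 38))) = Add(-11480, Mul(Mul(-54, Add(9, Pow(-3, 2), Pow(-3, 3), Mul(9, -3))), Add(-12, 38))) = Add(-11480, Mul(Mul(-54, Add(9, 9, -27, -27)), 26)) = Add(-11480, Mul(Mul(-54, -36), 26)) = Add(-11480, Mul(1944, 26)) = Add(-11480, 50544) = 39064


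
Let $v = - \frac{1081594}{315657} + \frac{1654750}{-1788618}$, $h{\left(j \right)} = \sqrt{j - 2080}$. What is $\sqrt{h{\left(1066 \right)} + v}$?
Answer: $\frac{\sqrt{-52855361108244743893 + 157898995289571145077 i \sqrt{6}}}{3485122173} \approx 3.7274 + 4.2715 i$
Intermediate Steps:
$h{\left(j \right)} = \sqrt{-2080 + j}$
$v = - \frac{409481986307}{94098298671}$ ($v = \left(-1081594\right) \frac{1}{315657} + 1654750 \left(- \frac{1}{1788618}\right) = - \frac{1081594}{315657} - \frac{827375}{894309} = - \frac{409481986307}{94098298671} \approx -4.3516$)
$\sqrt{h{\left(1066 \right)} + v} = \sqrt{\sqrt{-2080 + 1066} - \frac{409481986307}{94098298671}} = \sqrt{\sqrt{-1014} - \frac{409481986307}{94098298671}} = \sqrt{13 i \sqrt{6} - \frac{409481986307}{94098298671}} = \sqrt{- \frac{409481986307}{94098298671} + 13 i \sqrt{6}}$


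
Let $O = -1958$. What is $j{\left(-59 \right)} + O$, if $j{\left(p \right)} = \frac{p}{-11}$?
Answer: $- \frac{21479}{11} \approx -1952.6$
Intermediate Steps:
$j{\left(p \right)} = - \frac{p}{11}$ ($j{\left(p \right)} = p \left(- \frac{1}{11}\right) = - \frac{p}{11}$)
$j{\left(-59 \right)} + O = \left(- \frac{1}{11}\right) \left(-59\right) - 1958 = \frac{59}{11} - 1958 = - \frac{21479}{11}$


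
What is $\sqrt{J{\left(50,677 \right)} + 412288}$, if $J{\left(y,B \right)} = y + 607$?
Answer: $\sqrt{412945} \approx 642.61$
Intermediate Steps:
$J{\left(y,B \right)} = 607 + y$
$\sqrt{J{\left(50,677 \right)} + 412288} = \sqrt{\left(607 + 50\right) + 412288} = \sqrt{657 + 412288} = \sqrt{412945}$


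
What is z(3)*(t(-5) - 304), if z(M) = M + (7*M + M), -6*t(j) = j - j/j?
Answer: -8181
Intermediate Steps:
t(j) = ⅙ - j/6 (t(j) = -(j - j/j)/6 = -(j - 1*1)/6 = -(j - 1)/6 = -(-1 + j)/6 = ⅙ - j/6)
z(M) = 9*M (z(M) = M + 8*M = 9*M)
z(3)*(t(-5) - 304) = (9*3)*((⅙ - ⅙*(-5)) - 304) = 27*((⅙ + ⅚) - 304) = 27*(1 - 304) = 27*(-303) = -8181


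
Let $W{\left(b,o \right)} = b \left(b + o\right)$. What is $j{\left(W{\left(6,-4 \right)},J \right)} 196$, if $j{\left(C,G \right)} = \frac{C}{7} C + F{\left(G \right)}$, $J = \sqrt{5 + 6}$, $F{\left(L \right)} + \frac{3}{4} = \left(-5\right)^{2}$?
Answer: $8785$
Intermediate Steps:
$F{\left(L \right)} = \frac{97}{4}$ ($F{\left(L \right)} = - \frac{3}{4} + \left(-5\right)^{2} = - \frac{3}{4} + 25 = \frac{97}{4}$)
$J = \sqrt{11} \approx 3.3166$
$j{\left(C,G \right)} = \frac{97}{4} + \frac{C^{2}}{7}$ ($j{\left(C,G \right)} = \frac{C}{7} C + \frac{97}{4} = \frac{C^{2}}{7} + \frac{97}{4} = \frac{97}{4} + \frac{C^{2}}{7}$)
$j{\left(W{\left(6,-4 \right)},J \right)} 196 = \left(\frac{97}{4} + \frac{\left(6 \left(6 - 4\right)\right)^{2}}{7}\right) 196 = \left(\frac{97}{4} + \frac{\left(6 \cdot 2\right)^{2}}{7}\right) 196 = \left(\frac{97}{4} + \frac{12^{2}}{7}\right) 196 = \left(\frac{97}{4} + \frac{1}{7} \cdot 144\right) 196 = \left(\frac{97}{4} + \frac{144}{7}\right) 196 = \frac{1255}{28} \cdot 196 = 8785$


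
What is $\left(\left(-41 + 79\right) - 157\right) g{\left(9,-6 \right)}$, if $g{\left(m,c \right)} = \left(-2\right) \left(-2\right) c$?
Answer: $2856$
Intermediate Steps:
$g{\left(m,c \right)} = 4 c$
$\left(\left(-41 + 79\right) - 157\right) g{\left(9,-6 \right)} = \left(\left(-41 + 79\right) - 157\right) 4 \left(-6\right) = \left(38 - 157\right) \left(-24\right) = \left(-119\right) \left(-24\right) = 2856$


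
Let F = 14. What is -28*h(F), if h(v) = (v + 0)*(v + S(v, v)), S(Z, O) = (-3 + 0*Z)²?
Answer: -9016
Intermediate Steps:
S(Z, O) = 9 (S(Z, O) = (-3 + 0)² = (-3)² = 9)
h(v) = v*(9 + v) (h(v) = (v + 0)*(v + 9) = v*(9 + v))
-28*h(F) = -392*(9 + 14) = -392*23 = -28*322 = -9016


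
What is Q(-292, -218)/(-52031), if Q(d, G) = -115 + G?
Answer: 333/52031 ≈ 0.0064000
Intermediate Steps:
Q(-292, -218)/(-52031) = (-115 - 218)/(-52031) = -333*(-1/52031) = 333/52031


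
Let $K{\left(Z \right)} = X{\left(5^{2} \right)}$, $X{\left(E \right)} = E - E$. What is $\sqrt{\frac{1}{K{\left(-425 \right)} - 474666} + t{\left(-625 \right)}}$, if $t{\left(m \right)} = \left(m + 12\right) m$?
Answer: $\frac{\sqrt{86321055301917834}}{474666} \approx 618.97$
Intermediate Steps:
$X{\left(E \right)} = 0$
$K{\left(Z \right)} = 0$
$t{\left(m \right)} = m \left(12 + m\right)$ ($t{\left(m \right)} = \left(12 + m\right) m = m \left(12 + m\right)$)
$\sqrt{\frac{1}{K{\left(-425 \right)} - 474666} + t{\left(-625 \right)}} = \sqrt{\frac{1}{0 - 474666} - 625 \left(12 - 625\right)} = \sqrt{\frac{1}{-474666} - -383125} = \sqrt{- \frac{1}{474666} + 383125} = \sqrt{\frac{181856411249}{474666}} = \frac{\sqrt{86321055301917834}}{474666}$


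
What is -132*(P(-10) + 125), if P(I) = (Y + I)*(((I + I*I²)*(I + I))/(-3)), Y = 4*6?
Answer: 12426700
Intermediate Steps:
Y = 24
P(I) = -2*I*(24 + I)*(I + I³)/3 (P(I) = (24 + I)*(((I + I*I²)*(I + I))/(-3)) = (24 + I)*(((I + I³)*(2*I))*(-⅓)) = (24 + I)*((2*I*(I + I³))*(-⅓)) = (24 + I)*(-2*I*(I + I³)/3) = -2*I*(24 + I)*(I + I³)/3)
-132*(P(-10) + 125) = -132*((⅔)*(-10)²*(-24 - 1*(-10) - 1*(-10)³ - 24*(-10)²) + 125) = -132*((⅔)*100*(-24 + 10 - 1*(-1000) - 24*100) + 125) = -132*((⅔)*100*(-24 + 10 + 1000 - 2400) + 125) = -132*((⅔)*100*(-1414) + 125) = -132*(-282800/3 + 125) = -132*(-282425/3) = 12426700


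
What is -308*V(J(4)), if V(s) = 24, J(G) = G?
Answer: -7392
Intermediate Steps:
-308*V(J(4)) = -308*24 = -7392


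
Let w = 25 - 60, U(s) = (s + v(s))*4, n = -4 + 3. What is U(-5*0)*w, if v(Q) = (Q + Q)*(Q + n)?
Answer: 0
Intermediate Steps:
n = -1
v(Q) = 2*Q*(-1 + Q) (v(Q) = (Q + Q)*(Q - 1) = (2*Q)*(-1 + Q) = 2*Q*(-1 + Q))
U(s) = 4*s + 8*s*(-1 + s) (U(s) = (s + 2*s*(-1 + s))*4 = 4*s + 8*s*(-1 + s))
w = -35
U(-5*0)*w = (4*(-5*0)*(-1 + 2*(-5*0)))*(-35) = (4*0*(-1 + 2*0))*(-35) = (4*0*(-1 + 0))*(-35) = (4*0*(-1))*(-35) = 0*(-35) = 0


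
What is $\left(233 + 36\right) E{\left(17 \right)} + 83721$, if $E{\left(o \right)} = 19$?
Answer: $88832$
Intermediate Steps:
$\left(233 + 36\right) E{\left(17 \right)} + 83721 = \left(233 + 36\right) 19 + 83721 = 269 \cdot 19 + 83721 = 5111 + 83721 = 88832$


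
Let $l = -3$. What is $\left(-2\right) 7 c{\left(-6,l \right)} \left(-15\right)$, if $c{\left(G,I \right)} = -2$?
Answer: $-420$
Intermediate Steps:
$\left(-2\right) 7 c{\left(-6,l \right)} \left(-15\right) = \left(-2\right) 7 \left(-2\right) \left(-15\right) = \left(-14\right) \left(-2\right) \left(-15\right) = 28 \left(-15\right) = -420$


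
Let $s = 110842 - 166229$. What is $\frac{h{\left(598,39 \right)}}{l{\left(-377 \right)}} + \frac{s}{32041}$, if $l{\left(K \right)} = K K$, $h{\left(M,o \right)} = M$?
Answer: $- \frac{604072185}{350304253} \approx -1.7244$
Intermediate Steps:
$s = -55387$
$l{\left(K \right)} = K^{2}$
$\frac{h{\left(598,39 \right)}}{l{\left(-377 \right)}} + \frac{s}{32041} = \frac{598}{\left(-377\right)^{2}} - \frac{55387}{32041} = \frac{598}{142129} - \frac{55387}{32041} = 598 \cdot \frac{1}{142129} - \frac{55387}{32041} = \frac{46}{10933} - \frac{55387}{32041} = - \frac{604072185}{350304253}$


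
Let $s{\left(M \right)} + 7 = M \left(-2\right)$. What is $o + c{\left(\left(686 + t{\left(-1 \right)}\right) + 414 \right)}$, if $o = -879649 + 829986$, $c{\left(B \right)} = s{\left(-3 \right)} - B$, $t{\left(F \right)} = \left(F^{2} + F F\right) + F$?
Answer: $-50765$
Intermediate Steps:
$s{\left(M \right)} = -7 - 2 M$ ($s{\left(M \right)} = -7 + M \left(-2\right) = -7 - 2 M$)
$t{\left(F \right)} = F + 2 F^{2}$ ($t{\left(F \right)} = \left(F^{2} + F^{2}\right) + F = 2 F^{2} + F = F + 2 F^{2}$)
$c{\left(B \right)} = -1 - B$ ($c{\left(B \right)} = \left(-7 - -6\right) - B = \left(-7 + 6\right) - B = -1 - B$)
$o = -49663$
$o + c{\left(\left(686 + t{\left(-1 \right)}\right) + 414 \right)} = -49663 - \left(1101 - \left(1 + 2 \left(-1\right)\right)\right) = -49663 - \left(1101 - \left(1 - 2\right)\right) = -49663 - \left(1101 + 1\right) = -49663 - 1102 = -50765$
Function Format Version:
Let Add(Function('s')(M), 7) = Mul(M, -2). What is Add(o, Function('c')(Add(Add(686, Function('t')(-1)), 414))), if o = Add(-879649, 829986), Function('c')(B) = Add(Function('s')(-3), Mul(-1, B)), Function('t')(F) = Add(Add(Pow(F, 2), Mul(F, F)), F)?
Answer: -50765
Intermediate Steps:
Function('s')(M) = Add(-7, Mul(-2, M)) (Function('s')(M) = Add(-7, Mul(M, -2)) = Add(-7, Mul(-2, M)))
Function('t')(F) = Add(F, Mul(2, Pow(F, 2))) (Function('t')(F) = Add(Add(Pow(F, 2), Pow(F, 2)), F) = Add(Mul(2, Pow(F, 2)), F) = Add(F, Mul(2, Pow(F, 2))))
Function('c')(B) = Add(-1, Mul(-1, B)) (Function('c')(B) = Add(Add(-7, Mul(-2, -3)), Mul(-1, B)) = Add(Add(-7, 6), Mul(-1, B)) = Add(-1, Mul(-1, B)))
o = -49663
Add(o, Function('c')(Add(Add(686, Function('t')(-1)), 414))) = Add(-49663, Add(-1, Mul(-1, Add(Add(686, Mul(-1, Add(1, Mul(2, -1)))), 414)))) = Add(-49663, Add(-1, Mul(-1, Add(Add(686, Mul(-1, Add(1, -2))), 414)))) = Add(-49663, Add(-1, Mul(-1, Add(Add(686, Mul(-1, -1)), 414)))) = Add(-49663, Add(-1, Mul(-1, Add(Add(686, 1), 414)))) = Add(-49663, Add(-1, Mul(-1, Add(687, 414)))) = Add(-49663, Add(-1, Mul(-1, 1101))) = Add(-49663, Add(-1, -1101)) = Add(-49663, -1102) = -50765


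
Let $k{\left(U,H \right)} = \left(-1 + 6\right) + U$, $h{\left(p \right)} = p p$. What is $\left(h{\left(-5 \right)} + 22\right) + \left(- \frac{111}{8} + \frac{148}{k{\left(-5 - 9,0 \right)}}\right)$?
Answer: $\frac{1201}{72} \approx 16.681$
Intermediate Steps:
$h{\left(p \right)} = p^{2}$
$k{\left(U,H \right)} = 5 + U$
$\left(h{\left(-5 \right)} + 22\right) + \left(- \frac{111}{8} + \frac{148}{k{\left(-5 - 9,0 \right)}}\right) = \left(\left(-5\right)^{2} + 22\right) + \left(- \frac{111}{8} + \frac{148}{5 - 14}\right) = \left(25 + 22\right) + \left(\left(-111\right) \frac{1}{8} + \frac{148}{5 - 14}\right) = 47 + \left(- \frac{111}{8} + \frac{148}{5 - 14}\right) = 47 + \left(- \frac{111}{8} + \frac{148}{-9}\right) = 47 + \left(- \frac{111}{8} + 148 \left(- \frac{1}{9}\right)\right) = 47 - \frac{2183}{72} = \frac{1201}{72}$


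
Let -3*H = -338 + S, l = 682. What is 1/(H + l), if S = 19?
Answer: 3/2365 ≈ 0.0012685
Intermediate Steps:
H = 319/3 (H = -(-338 + 19)/3 = -⅓*(-319) = 319/3 ≈ 106.33)
1/(H + l) = 1/(319/3 + 682) = 1/(2365/3) = 3/2365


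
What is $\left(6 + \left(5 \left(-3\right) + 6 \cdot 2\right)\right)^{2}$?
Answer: $9$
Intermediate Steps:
$\left(6 + \left(5 \left(-3\right) + 6 \cdot 2\right)\right)^{2} = \left(6 + \left(-15 + 12\right)\right)^{2} = \left(6 - 3\right)^{2} = 3^{2} = 9$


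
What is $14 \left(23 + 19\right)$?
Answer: $588$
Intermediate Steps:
$14 \left(23 + 19\right) = 14 \cdot 42 = 588$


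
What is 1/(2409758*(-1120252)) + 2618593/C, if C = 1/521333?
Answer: 3685296015307717765822503/2699536219016 ≈ 1.3652e+12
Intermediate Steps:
C = 1/521333 ≈ 1.9182e-6
1/(2409758*(-1120252)) + 2618593/C = 1/(2409758*(-1120252)) + 2618593/(1/521333) = (1/2409758)*(-1/1120252) + 2618593*521333 = -1/2699536219016 + 1365158944469 = 3685296015307717765822503/2699536219016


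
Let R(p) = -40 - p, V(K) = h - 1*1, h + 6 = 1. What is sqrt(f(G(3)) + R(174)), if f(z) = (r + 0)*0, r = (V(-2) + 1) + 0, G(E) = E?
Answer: I*sqrt(214) ≈ 14.629*I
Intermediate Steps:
h = -5 (h = -6 + 1 = -5)
V(K) = -6 (V(K) = -5 - 1*1 = -5 - 1 = -6)
r = -5 (r = (-6 + 1) + 0 = -5 + 0 = -5)
f(z) = 0 (f(z) = (-5 + 0)*0 = -5*0 = 0)
sqrt(f(G(3)) + R(174)) = sqrt(0 + (-40 - 1*174)) = sqrt(0 + (-40 - 174)) = sqrt(0 - 214) = sqrt(-214) = I*sqrt(214)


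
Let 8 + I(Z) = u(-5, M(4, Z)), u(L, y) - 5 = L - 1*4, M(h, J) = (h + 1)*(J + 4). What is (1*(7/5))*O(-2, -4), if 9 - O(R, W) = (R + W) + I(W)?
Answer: 189/5 ≈ 37.800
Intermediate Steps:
M(h, J) = (1 + h)*(4 + J)
u(L, y) = 1 + L (u(L, y) = 5 + (L - 1*4) = 5 + (L - 4) = 5 + (-4 + L) = 1 + L)
I(Z) = -12 (I(Z) = -8 + (1 - 5) = -8 - 4 = -12)
O(R, W) = 21 - R - W (O(R, W) = 9 - ((R + W) - 12) = 9 - (-12 + R + W) = 9 + (12 - R - W) = 21 - R - W)
(1*(7/5))*O(-2, -4) = (1*(7/5))*(21 - 1*(-2) - 1*(-4)) = (1*(7*(⅕)))*(21 + 2 + 4) = (1*(7/5))*27 = (7/5)*27 = 189/5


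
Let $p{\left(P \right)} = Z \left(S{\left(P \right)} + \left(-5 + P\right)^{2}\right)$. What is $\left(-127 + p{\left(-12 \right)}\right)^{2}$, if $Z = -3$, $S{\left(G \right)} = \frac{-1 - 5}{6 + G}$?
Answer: $994009$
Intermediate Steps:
$S{\left(G \right)} = - \frac{6}{6 + G}$
$p{\left(P \right)} = - 3 \left(-5 + P\right)^{2} + \frac{18}{6 + P}$ ($p{\left(P \right)} = - 3 \left(- \frac{6}{6 + P} + \left(-5 + P\right)^{2}\right) = - 3 \left(\left(-5 + P\right)^{2} - \frac{6}{6 + P}\right) = - 3 \left(-5 + P\right)^{2} + \frac{18}{6 + P}$)
$\left(-127 + p{\left(-12 \right)}\right)^{2} = \left(-127 + \frac{3 \left(6 - \left(-5 - 12\right)^{2} \left(6 - 12\right)\right)}{6 - 12}\right)^{2} = \left(-127 + \frac{3 \left(6 - \left(-17\right)^{2} \left(-6\right)\right)}{-6}\right)^{2} = \left(-127 + 3 \left(- \frac{1}{6}\right) \left(6 - 289 \left(-6\right)\right)\right)^{2} = \left(-127 + 3 \left(- \frac{1}{6}\right) \left(6 + 1734\right)\right)^{2} = \left(-127 + 3 \left(- \frac{1}{6}\right) 1740\right)^{2} = \left(-127 - 870\right)^{2} = \left(-997\right)^{2} = 994009$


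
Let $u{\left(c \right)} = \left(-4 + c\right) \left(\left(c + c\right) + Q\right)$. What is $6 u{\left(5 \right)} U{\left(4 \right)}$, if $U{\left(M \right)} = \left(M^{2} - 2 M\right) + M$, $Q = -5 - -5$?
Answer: $720$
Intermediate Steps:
$Q = 0$ ($Q = -5 + 5 = 0$)
$U{\left(M \right)} = M^{2} - M$
$u{\left(c \right)} = 2 c \left(-4 + c\right)$ ($u{\left(c \right)} = \left(-4 + c\right) \left(\left(c + c\right) + 0\right) = \left(-4 + c\right) \left(2 c + 0\right) = \left(-4 + c\right) 2 c = 2 c \left(-4 + c\right)$)
$6 u{\left(5 \right)} U{\left(4 \right)} = 6 \cdot 2 \cdot 5 \left(-4 + 5\right) 4 \left(-1 + 4\right) = 6 \cdot 2 \cdot 5 \cdot 1 \cdot 4 \cdot 3 = 6 \cdot 10 \cdot 12 = 60 \cdot 12 = 720$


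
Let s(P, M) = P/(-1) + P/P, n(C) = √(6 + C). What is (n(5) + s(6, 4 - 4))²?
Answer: (5 - √11)² ≈ 2.8338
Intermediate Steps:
s(P, M) = 1 - P (s(P, M) = P*(-1) + 1 = -P + 1 = 1 - P)
(n(5) + s(6, 4 - 4))² = (√(6 + 5) + (1 - 1*6))² = (√11 + (1 - 6))² = (√11 - 5)² = (-5 + √11)²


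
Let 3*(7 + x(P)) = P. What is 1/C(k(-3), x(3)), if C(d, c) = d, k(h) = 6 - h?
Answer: ⅑ ≈ 0.11111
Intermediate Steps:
x(P) = -7 + P/3
1/C(k(-3), x(3)) = 1/(6 - 1*(-3)) = 1/(6 + 3) = 1/9 = ⅑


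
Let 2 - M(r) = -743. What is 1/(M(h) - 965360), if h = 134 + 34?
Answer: -1/964615 ≈ -1.0367e-6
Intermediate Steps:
h = 168
M(r) = 745 (M(r) = 2 - 1*(-743) = 2 + 743 = 745)
1/(M(h) - 965360) = 1/(745 - 965360) = 1/(-964615) = -1/964615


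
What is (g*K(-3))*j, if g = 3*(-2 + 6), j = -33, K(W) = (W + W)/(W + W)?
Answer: -396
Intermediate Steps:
K(W) = 1 (K(W) = (2*W)/((2*W)) = (2*W)*(1/(2*W)) = 1)
g = 12 (g = 3*4 = 12)
(g*K(-3))*j = (12*1)*(-33) = 12*(-33) = -396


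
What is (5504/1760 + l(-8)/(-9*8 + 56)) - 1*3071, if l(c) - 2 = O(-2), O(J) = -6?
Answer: -674877/220 ≈ -3067.6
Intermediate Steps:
l(c) = -4 (l(c) = 2 - 6 = -4)
(5504/1760 + l(-8)/(-9*8 + 56)) - 1*3071 = (5504/1760 - 4/(-9*8 + 56)) - 1*3071 = (5504*(1/1760) - 4/(-72 + 56)) - 3071 = (172/55 - 4/(-16)) - 3071 = (172/55 - 4*(-1/16)) - 3071 = (172/55 + 1/4) - 3071 = 743/220 - 3071 = -674877/220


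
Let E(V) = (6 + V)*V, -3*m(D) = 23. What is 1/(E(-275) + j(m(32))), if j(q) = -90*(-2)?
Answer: 1/74155 ≈ 1.3485e-5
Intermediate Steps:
m(D) = -23/3 (m(D) = -1/3*23 = -23/3)
j(q) = 180
E(V) = V*(6 + V)
1/(E(-275) + j(m(32))) = 1/(-275*(6 - 275) + 180) = 1/(-275*(-269) + 180) = 1/(73975 + 180) = 1/74155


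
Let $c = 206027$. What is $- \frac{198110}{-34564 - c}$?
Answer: $\frac{198110}{240591} \approx 0.82343$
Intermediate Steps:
$- \frac{198110}{-34564 - c} = - \frac{198110}{-34564 - 206027} = - \frac{198110}{-240591} = \left(-198110\right) \left(- \frac{1}{240591}\right) = \frac{198110}{240591}$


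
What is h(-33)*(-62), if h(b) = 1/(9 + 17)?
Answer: -31/13 ≈ -2.3846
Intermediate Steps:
h(b) = 1/26
h(-33)*(-62) = (1/26)*(-62) = -31/13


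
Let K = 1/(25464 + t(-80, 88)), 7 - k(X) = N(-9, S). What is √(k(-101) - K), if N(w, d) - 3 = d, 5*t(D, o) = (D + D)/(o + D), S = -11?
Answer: √2430787135/12730 ≈ 3.8730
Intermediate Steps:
t(D, o) = 2*D/(5*(D + o)) (t(D, o) = ((D + D)/(o + D))/5 = ((2*D)/(D + o))/5 = (2*D/(D + o))/5 = 2*D/(5*(D + o)))
N(w, d) = 3 + d
k(X) = 15 (k(X) = 7 - (3 - 11) = 7 - 1*(-8) = 7 + 8 = 15)
K = 1/25460 (K = 1/(25464 + (⅖)*(-80)/(-80 + 88)) = 1/(25464 + (⅖)*(-80)/8) = 1/(25464 + (⅖)*(-80)*(⅛)) = 1/(25464 - 4) = 1/25460 ≈ 3.9277e-5)
√(k(-101) - K) = √(15 - 1*1/25460) = √(15 - 1/25460) = √(381899/25460) = √2430787135/12730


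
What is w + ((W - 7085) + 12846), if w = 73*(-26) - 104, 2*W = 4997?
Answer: 12515/2 ≈ 6257.5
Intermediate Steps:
W = 4997/2 (W = (½)*4997 = 4997/2 ≈ 2498.5)
w = -2002 (w = -1898 - 104 = -2002)
w + ((W - 7085) + 12846) = -2002 + ((4997/2 - 7085) + 12846) = -2002 + (-9173/2 + 12846) = -2002 + 16519/2 = 12515/2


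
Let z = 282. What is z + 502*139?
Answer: 70060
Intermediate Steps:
z + 502*139 = 282 + 502*139 = 282 + 69778 = 70060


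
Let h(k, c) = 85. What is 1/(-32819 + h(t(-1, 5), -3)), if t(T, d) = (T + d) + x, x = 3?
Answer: -1/32734 ≈ -3.0549e-5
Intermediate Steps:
t(T, d) = 3 + T + d (t(T, d) = (T + d) + 3 = 3 + T + d)
1/(-32819 + h(t(-1, 5), -3)) = 1/(-32819 + 85) = 1/(-32734) = -1/32734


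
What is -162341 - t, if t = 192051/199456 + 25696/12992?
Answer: -6573236026625/40489568 ≈ -1.6234e+5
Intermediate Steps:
t = 119067937/40489568 (t = 192051*(1/199456) + 25696*(1/12992) = 192051/199456 + 803/406 = 119067937/40489568 ≈ 2.9407)
-162341 - t = -162341 - 1*119067937/40489568 = -162341 - 119067937/40489568 = -6573236026625/40489568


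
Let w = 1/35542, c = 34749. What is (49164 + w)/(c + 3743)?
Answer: 1747386889/1368082664 ≈ 1.2773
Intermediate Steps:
w = 1/35542 ≈ 2.8136e-5
(49164 + w)/(c + 3743) = (49164 + 1/35542)/(34749 + 3743) = (1747386889/35542)/38492 = (1747386889/35542)*(1/38492) = 1747386889/1368082664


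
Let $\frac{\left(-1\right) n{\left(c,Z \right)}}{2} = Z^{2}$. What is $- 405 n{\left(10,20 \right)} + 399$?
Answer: $324399$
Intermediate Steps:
$n{\left(c,Z \right)} = - 2 Z^{2}$
$- 405 n{\left(10,20 \right)} + 399 = - 405 \left(- 2 \cdot 20^{2}\right) + 399 = - 405 \left(\left(-2\right) 400\right) + 399 = \left(-405\right) \left(-800\right) + 399 = 324000 + 399 = 324399$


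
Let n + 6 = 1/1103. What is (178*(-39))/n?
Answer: 589002/509 ≈ 1157.2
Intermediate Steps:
n = -6617/1103 (n = -6 + 1/1103 = -6617/1103 ≈ -5.9991)
(178*(-39))/n = (178*(-39))/(-6617/1103) = -6942*(-1103/6617) = 589002/509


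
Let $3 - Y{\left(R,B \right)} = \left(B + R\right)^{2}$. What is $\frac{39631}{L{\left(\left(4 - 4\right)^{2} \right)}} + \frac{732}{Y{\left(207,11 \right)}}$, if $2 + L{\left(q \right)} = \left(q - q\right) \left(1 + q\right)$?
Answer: $- \frac{1883306215}{95042} \approx -19816.0$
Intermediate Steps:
$Y{\left(R,B \right)} = 3 - \left(B + R\right)^{2}$
$L{\left(q \right)} = -2$ ($L{\left(q \right)} = -2 + \left(q - q\right) \left(1 + q\right) = -2 + 0 \left(1 + q\right) = -2 + 0 = -2$)
$\frac{39631}{L{\left(\left(4 - 4\right)^{2} \right)}} + \frac{732}{Y{\left(207,11 \right)}} = \frac{39631}{-2} + \frac{732}{3 - \left(11 + 207\right)^{2}} = 39631 \left(- \frac{1}{2}\right) + \frac{732}{3 - 218^{2}} = - \frac{39631}{2} + \frac{732}{3 - 47524} = - \frac{39631}{2} + \frac{732}{-47521} = - \frac{39631}{2} + 732 \left(- \frac{1}{47521}\right) = - \frac{39631}{2} - \frac{732}{47521} = - \frac{1883306215}{95042}$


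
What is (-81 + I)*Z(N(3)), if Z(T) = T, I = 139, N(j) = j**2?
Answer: 522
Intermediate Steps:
(-81 + I)*Z(N(3)) = (-81 + 139)*3**2 = 58*9 = 522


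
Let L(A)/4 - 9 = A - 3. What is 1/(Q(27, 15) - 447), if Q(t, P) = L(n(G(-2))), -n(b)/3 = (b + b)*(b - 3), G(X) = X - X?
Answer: -1/423 ≈ -0.0023641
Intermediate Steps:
G(X) = 0
n(b) = -6*b*(-3 + b) (n(b) = -3*(b + b)*(b - 3) = -3*2*b*(-3 + b) = -6*b*(-3 + b))
L(A) = 24 + 4*A (L(A) = 36 + 4*(A - 3) = 36 + 4*(-3 + A) = 36 + (-12 + 4*A) = 24 + 4*A)
Q(t, P) = 24 (Q(t, P) = 24 + 4*(6*0*(3 - 1*0)) = 24 + 4*(6*0*(3 + 0)) = 24 + 4*(6*0*3) = 24 + 4*0 = 24 + 0 = 24)
1/(Q(27, 15) - 447) = 1/(24 - 447) = 1/(-423) = -1/423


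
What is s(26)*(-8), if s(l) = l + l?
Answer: -416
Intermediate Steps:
s(l) = 2*l
s(26)*(-8) = (2*26)*(-8) = 52*(-8) = -416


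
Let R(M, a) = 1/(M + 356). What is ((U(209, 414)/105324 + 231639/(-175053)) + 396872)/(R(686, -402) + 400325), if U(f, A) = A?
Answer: 23532530333217745/23737354979427253 ≈ 0.99137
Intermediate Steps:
R(M, a) = 1/(356 + M)
((U(209, 414)/105324 + 231639/(-175053)) + 396872)/(R(686, -402) + 400325) = ((414/105324 + 231639/(-175053)) + 396872)/(1/(356 + 686) + 400325) = ((414*(1/105324) + 231639*(-1/175053)) + 396872)/(1/1042 + 400325) = ((69/17554 - 77213/58351) + 396872)/(1/1042 + 400325) = (-1351370783/1024293454 + 396872)/(417138651/1042) = (406512040305105/1024293454)*(1042/417138651) = 23532530333217745/23737354979427253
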